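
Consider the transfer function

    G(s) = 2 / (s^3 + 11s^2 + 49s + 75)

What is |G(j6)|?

Substitute s = j6: numerator = 2, denominator = -321 + j78.
|G(j6)| = |2| / |-321 + j78| = 2 / 330.34 ≈ 0.006054.

|G(j6)| ≈ 0.006054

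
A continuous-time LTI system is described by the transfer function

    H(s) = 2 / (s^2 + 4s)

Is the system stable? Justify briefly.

marginally stable

The denominator s^2 + 4s factors as s(s + 4), giving poles at s = 0, -4.
Since the simple pole(s) at s = 0 lie on the jω-axis with none in the right half-plane, the system is marginally stable.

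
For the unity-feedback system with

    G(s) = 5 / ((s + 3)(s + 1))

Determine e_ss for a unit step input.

e_ss = 0.3750

G(s) has no poles at the origin.
This is a Type 0 system. Kp = lim_{s→0} G(s) = 5/3.
e_ss = 1/(1 + Kp) = 1/(1 + 5/3) = 3/8 ≈ 0.3750.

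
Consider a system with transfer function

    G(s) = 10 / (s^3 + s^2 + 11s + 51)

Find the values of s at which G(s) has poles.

s = 1 + 4j, 1 - 4j, -3

The poles are the roots of the denominator s^3 + s^2 + 11s + 51 = 0.
Trying s = -3: the polynomial evaluates to 0, so (s + 3) is a factor.
Dividing out leaves s^2 - 2s + 17 = 0.
The quadratic formula then gives s = 1 ± 4j.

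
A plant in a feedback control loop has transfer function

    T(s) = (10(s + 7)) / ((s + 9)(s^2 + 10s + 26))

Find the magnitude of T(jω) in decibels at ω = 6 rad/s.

Substitute s = j6: numerator = 70 + j60, denominator = -450 + j480.
|T(j6)| = |70 + j60| / |-450 + j480| = 92.195 / 657.95 ≈ 0.1401.
In decibels: 20·log₁₀(0.1401) ≈ -17.1 dB.

|T(j6)|_dB ≈ -17.1 dB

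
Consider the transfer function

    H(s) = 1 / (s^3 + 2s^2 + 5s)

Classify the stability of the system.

marginally stable

The denominator s^3 + 2s^2 + 5s factors as s(s^2 + 2s + 5), giving poles at s = 0, -1 ± 2j.
Since the simple pole(s) at s = 0 lie on the jω-axis with none in the right half-plane, the system is marginally stable.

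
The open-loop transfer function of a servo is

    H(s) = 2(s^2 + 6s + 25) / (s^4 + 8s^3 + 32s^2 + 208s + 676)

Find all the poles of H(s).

s = 1 ± 5j, -5 ± j

The poles are the roots of the denominator s^4 + 8s^3 + 32s^2 + 208s + 676 = 0.
No real roots exist; factor into two real quadratics: (s^2 - 2s + 26)(s^2 + 10s + 26) = 0.
Each quadratic gives a conjugate pair via the quadratic formula.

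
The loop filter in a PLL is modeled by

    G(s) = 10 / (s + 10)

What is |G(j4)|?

Substitute s = j4: numerator = 10, denominator = 10 + j4.
|G(j4)| = |10| / |10 + j4| = 10 / 10.770 ≈ 0.9285.

|G(j4)| ≈ 0.9285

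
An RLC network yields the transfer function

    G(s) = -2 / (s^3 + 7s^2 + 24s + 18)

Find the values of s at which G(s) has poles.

The poles are the roots of the denominator s^3 + 7s^2 + 24s + 18 = 0.
Trying s = -1: the polynomial evaluates to 0, so (s + 1) is a factor.
Dividing out leaves s^2 + 6s + 18 = 0.
The quadratic formula then gives s = -3 ± 3j.

s = -3 ± 3j, -1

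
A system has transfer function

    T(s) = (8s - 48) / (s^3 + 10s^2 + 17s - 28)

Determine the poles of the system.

The poles are the roots of the denominator s^3 + 10s^2 + 17s - 28 = 0.
Trying s = 1: the polynomial evaluates to 0, so (s - 1) is a factor.
Dividing out leaves s^2 + 11s + 28 = 0.
Factoring the quadratic: (s + 4)(s + 7) = 0.

s = 1, -4, -7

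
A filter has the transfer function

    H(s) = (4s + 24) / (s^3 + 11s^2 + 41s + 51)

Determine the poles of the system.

The poles are the roots of the denominator s^3 + 11s^2 + 41s + 51 = 0.
Trying s = -3: the polynomial evaluates to 0, so (s + 3) is a factor.
Dividing out leaves s^2 + 8s + 17 = 0.
The quadratic formula then gives s = -4 ± 1j.

s = -4 ± j, -3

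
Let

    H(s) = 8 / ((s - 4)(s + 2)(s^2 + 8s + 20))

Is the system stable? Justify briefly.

The poles can be read from the denominator factors: s = 4, -2, -4 ± 2j.
Since the pole(s) at s = 4 lie in the right half-plane, the system is unstable.

unstable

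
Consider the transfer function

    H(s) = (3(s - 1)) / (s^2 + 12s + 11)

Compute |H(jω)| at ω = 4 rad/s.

|H(j4)| ≈ 0.2563

Substitute s = j4: numerator = -3 + j12, denominator = -5 + j48.
|H(j4)| = |-3 + j12| / |-5 + j48| = 12.369 / 48.260 ≈ 0.2563.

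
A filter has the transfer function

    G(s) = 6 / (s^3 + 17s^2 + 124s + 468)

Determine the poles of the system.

s = -4 ± 6j, -9

The poles are the roots of the denominator s^3 + 17s^2 + 124s + 468 = 0.
Trying s = -9: the polynomial evaluates to 0, so (s + 9) is a factor.
Dividing out leaves s^2 + 8s + 52 = 0.
The quadratic formula then gives s = -4 ± 6j.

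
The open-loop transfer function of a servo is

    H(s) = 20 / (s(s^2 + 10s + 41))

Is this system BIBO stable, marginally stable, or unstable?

The poles can be read from the denominator factors: s = 0, -5 ± 4j.
Since the simple pole(s) at s = 0 lie on the jω-axis with none in the right half-plane, the system is marginally stable.

marginally stable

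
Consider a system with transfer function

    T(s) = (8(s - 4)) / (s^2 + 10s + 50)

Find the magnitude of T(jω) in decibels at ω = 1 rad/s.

|T(j1)|_dB ≈ -3.61 dB

Substitute s = j1: numerator = -32 + j8, denominator = 49 + j10.
|T(j1)| = |-32 + j8| / |49 + j10| = 32.985 / 50.010 ≈ 0.6596.
In decibels: 20·log₁₀(0.6596) ≈ -3.61 dB.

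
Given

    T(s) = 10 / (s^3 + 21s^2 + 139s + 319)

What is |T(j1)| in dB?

Substitute s = j1: numerator = 10, denominator = 298 + j138.
|T(j1)| = |10| / |298 + j138| = 10 / 328.40 ≈ 0.03045.
In decibels: 20·log₁₀(0.03045) ≈ -30.3 dB.

|T(j1)|_dB ≈ -30.3 dB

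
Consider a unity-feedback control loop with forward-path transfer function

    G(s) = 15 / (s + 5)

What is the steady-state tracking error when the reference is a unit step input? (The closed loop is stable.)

G(s) has no poles at the origin.
This is a Type 0 system. Kp = lim_{s→0} G(s) = 15/5 = 3.
e_ss = 1/(1 + Kp) = 1/(1 + 3) = 1/4 ≈ 0.2500.

e_ss = 0.2500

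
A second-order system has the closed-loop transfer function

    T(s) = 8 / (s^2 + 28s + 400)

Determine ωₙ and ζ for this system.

Compare the denominator to the standard form s^2 + 2ζωₙs + ωₙ².
ωₙ² = 400, so ωₙ = 20 rad/s.
2ζωₙ = 28, so ζ = 28/(2·20) = 0.7.

ωₙ = 20 rad/s, ζ = 0.7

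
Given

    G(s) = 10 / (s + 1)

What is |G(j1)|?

Substitute s = j1: numerator = 10, denominator = 1 + j1.
|G(j1)| = |10| / |1 + j1| = 10 / 1.4142 ≈ 7.071.

|G(j1)| ≈ 7.071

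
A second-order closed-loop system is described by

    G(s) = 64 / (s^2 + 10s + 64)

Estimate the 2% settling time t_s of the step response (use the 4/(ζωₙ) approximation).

t_s ≈ 0.8000 s

Comparing s^2 + 10s + 64 to s^2 + 2ζωₙs + ωₙ²: ωₙ = 8 rad/s and ζ = 10/(2·8) = 0.625.
ζωₙ = 10/2 = 5, so t_s ≈ 4/(ζωₙ) = 4/5 = 0.8000 s.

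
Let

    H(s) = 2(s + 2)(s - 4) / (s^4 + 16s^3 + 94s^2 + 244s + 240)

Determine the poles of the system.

The poles are the roots of the denominator s^4 + 16s^3 + 94s^2 + 244s + 240 = 0.
Trying s = -4: the polynomial evaluates to 0, so (s + 4) is a factor.
Dividing out leaves s^3 + 12s^2 + 46s + 60 = 0.
This factors further as (s^2 + 6s + 10)(s + 6) = 0.

s = -3 + j, -3 - j, -4, -6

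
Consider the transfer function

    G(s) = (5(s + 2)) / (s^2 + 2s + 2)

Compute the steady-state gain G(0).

At s = 0 each factor (s + a) contributes a and each (s^2 + bs + c) contributes c.
G(0) = 5·(2) / ((2)) = 10/2 = 5.

G(0) = 5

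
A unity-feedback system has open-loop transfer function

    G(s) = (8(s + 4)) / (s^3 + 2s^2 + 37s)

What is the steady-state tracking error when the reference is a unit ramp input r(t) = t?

e_ss = 1.156

G(s) has one pole at the origin.
This is a Type 1 system. Kv = lim_{s→0} s·G(s) = 32/37.
e_ss = 1/Kv = 1/(32/37) = 37/32 ≈ 1.156.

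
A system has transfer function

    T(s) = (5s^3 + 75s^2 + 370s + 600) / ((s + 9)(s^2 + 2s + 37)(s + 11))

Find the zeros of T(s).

Set the numerator to zero: 5s^3 + 75s^2 + 370s + 600 = 0, i.e. 5·(s^3 + 15s^2 + 74s + 120) = 0.
Factoring: (s + 4)(s + 6)(s + 5) = 0.

s = -4, -6, -5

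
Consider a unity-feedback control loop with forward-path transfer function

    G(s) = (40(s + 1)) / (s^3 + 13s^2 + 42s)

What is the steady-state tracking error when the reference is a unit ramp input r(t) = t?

G(s) has one pole at the origin.
This is a Type 1 system. Kv = lim_{s→0} s·G(s) = 40/42 = 20/21.
e_ss = 1/Kv = 1/(20/21) = 21/20 ≈ 1.050.

e_ss = 1.050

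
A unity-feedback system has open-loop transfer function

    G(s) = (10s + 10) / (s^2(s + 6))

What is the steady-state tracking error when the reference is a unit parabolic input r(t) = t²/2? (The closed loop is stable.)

G(s) has 2 poles at the origin.
This is a Type 2 system. Ka = lim_{s→0} s^2·G(s) = 10/6 = 5/3.
e_ss = 1/Ka = 1/(5/3) = 3/5 ≈ 0.6000.

e_ss = 0.6000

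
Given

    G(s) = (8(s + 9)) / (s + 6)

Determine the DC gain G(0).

G(0) = 12

Set s = 0: G(0) = (72) / (6) = 12.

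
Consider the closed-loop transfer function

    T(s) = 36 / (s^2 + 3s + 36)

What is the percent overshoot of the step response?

%OS ≈ 44.4%

Comparing s^2 + 3s + 36 to s^2 + 2ζωₙs + ωₙ²: ωₙ = 6 rad/s and ζ = 3/(2·6) = 0.25.
%OS = 100·exp(−πζ/√(1−ζ²)) = 100·exp(−π·0.25/√(1−0.25²)) ≈ 44.4%.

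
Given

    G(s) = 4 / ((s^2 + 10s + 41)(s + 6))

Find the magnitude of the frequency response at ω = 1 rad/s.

|G(j1)| ≈ 0.01595

Substitute s = j1: numerator = 4, denominator = 230 + j100.
|G(j1)| = |4| / |230 + j100| = 4 / 250.80 ≈ 0.01595.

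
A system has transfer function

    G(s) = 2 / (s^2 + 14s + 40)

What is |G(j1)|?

Substitute s = j1: numerator = 2, denominator = 39 + j14.
|G(j1)| = |2| / |39 + j14| = 2 / 41.437 ≈ 0.04827.

|G(j1)| ≈ 0.04827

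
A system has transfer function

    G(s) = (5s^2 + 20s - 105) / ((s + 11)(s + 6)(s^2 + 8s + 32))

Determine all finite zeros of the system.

s = -7, 3

Set the numerator to zero: 5s^2 + 20s - 105 = 0, i.e. 5·(s^2 + 4s - 21) = 0.
Factoring: (s + 7)(s - 3) = 0.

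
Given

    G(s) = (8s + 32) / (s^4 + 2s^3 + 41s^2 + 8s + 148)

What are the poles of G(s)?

The poles are the roots of the denominator s^4 + 2s^3 + 41s^2 + 8s + 148 = 0.
No real roots exist; factor into two real quadratics: (s^2 + 4)(s^2 + 2s + 37) = 0.
Each quadratic gives a conjugate pair via the quadratic formula.

s = ±2j, -1 ± 6j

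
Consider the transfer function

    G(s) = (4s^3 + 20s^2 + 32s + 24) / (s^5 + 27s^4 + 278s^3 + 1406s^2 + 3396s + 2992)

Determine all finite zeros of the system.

s = -1 ± j, -3

Set the numerator to zero: 4s^3 + 20s^2 + 32s + 24 = 0, i.e. 4·(s^3 + 5s^2 + 8s + 6) = 0.
Factoring: (s^2 + 2s + 2)(s + 3) = 0.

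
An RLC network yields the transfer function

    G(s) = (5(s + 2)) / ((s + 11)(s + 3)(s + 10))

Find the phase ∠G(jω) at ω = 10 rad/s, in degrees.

∠G(j10) ≈ -81.88°

At s = j10: numerator = 10 + j50, denominator = -2070 + j730.
∠G = ∠num − ∠den = 78.690° − (160.57°) = -81.88°.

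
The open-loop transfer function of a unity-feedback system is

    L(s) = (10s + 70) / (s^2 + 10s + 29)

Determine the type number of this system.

Type 0

The denominator has no factor of s at the origin — no free integrator — so this is a Type 0 system.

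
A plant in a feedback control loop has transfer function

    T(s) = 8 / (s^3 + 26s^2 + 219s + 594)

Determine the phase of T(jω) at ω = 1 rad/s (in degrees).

At s = j1: numerator = 8, denominator = 568 + j218.
∠T = ∠num − ∠den = 0° − (20.997°) = -21.00°.

∠T(j1) ≈ -21.00°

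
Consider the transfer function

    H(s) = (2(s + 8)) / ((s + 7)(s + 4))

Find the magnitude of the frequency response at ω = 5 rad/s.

Substitute s = j5: numerator = 16 + j10, denominator = 3 + j55.
|H(j5)| = |16 + j10| / |3 + j55| = 18.868 / 55.082 ≈ 0.3425.

|H(j5)| ≈ 0.3425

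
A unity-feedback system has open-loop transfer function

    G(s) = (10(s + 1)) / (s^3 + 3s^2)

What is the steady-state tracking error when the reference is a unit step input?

G(s) has 2 poles at the origin.
This is a Type 2 system; for a step input the steady-state error is zero.

e_ss = 0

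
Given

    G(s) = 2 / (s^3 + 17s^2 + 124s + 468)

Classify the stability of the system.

stable

The denominator s^3 + 17s^2 + 124s + 468 factors as (s^2 + 8s + 52)(s + 9), giving poles at s = -4 + 6j, -4 - 6j, -9.
Since all poles lie strictly in the left half-plane, the system is stable.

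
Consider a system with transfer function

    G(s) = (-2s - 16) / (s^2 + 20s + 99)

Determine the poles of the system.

s = -11, -9

The poles are the roots of the denominator s^2 + 20s + 99 = 0.
Factoring: (s + 11)(s + 9) = 0, so s = -11 and s = -9.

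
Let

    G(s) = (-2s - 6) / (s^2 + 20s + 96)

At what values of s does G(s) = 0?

Set the numerator to zero: -2s - 6 = 0, i.e. -2·(s + 3) = 0.
So s = -3.

s = -3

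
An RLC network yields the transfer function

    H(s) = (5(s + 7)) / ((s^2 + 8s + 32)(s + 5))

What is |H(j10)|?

Substitute s = j10: numerator = 35 + j50, denominator = -1140 - j280.
|H(j10)| = |35 + j50| / |-1140 - j280| = 61.033 / 1173.9 ≈ 0.05199.

|H(j10)| ≈ 0.05199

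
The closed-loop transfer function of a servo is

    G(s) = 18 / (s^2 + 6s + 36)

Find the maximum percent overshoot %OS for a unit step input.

%OS ≈ 16.3%

Comparing s^2 + 6s + 36 to s^2 + 2ζωₙs + ωₙ²: ωₙ = 6 rad/s and ζ = 6/(2·6) = 0.5.
%OS = 100·exp(−πζ/√(1−ζ²)) = 100·exp(−π·0.5/√(1−0.5²)) ≈ 16.3%.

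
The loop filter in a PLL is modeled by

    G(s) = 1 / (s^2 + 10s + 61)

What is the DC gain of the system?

Set s = 0: G(0) = (1) / (61) = 1/61.

G(0) = 1/61 ≈ 0.01639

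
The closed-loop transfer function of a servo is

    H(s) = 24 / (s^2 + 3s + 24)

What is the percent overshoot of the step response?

Comparing s^2 + 3s + 24 to s^2 + 2ζωₙs + ωₙ²: ωₙ = √24 ≈ 4.899 rad/s and ζ = 3/(2·√24) ≈ 0.3062.
%OS = 100·exp(−πζ/√(1−ζ²)) = 100·exp(−π·0.3062/√(1−0.3062²)) ≈ 36.4%.

%OS ≈ 36.4%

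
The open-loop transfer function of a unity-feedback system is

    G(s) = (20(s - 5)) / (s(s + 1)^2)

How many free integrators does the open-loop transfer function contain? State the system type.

The denominator has 1 factor of s at the origin (free integrator), so this is a Type 1 system.

Type 1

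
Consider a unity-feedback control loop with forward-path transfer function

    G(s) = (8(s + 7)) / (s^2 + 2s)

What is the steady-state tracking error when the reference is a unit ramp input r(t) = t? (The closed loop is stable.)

e_ss = 0.03571

G(s) has one pole at the origin.
This is a Type 1 system. Kv = lim_{s→0} s·G(s) = 56/2 = 28.
e_ss = 1/Kv = 1/(28) = 1/28 ≈ 0.03571.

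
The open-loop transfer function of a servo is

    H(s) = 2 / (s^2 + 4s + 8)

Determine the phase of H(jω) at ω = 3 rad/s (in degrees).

At s = j3: numerator = 2, denominator = -1 + j12.
∠H = ∠num − ∠den = 0° − (94.764°) = -94.76°.

∠H(j3) ≈ -94.76°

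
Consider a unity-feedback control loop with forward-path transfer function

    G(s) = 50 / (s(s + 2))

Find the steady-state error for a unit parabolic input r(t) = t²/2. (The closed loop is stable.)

e_ss = ∞

G(s) has one pole at the origin.
This is a Type 1 system; Ka = lim_{s→0} s^2·G(s) = 0, so the steady-state error for a parabola input is infinite.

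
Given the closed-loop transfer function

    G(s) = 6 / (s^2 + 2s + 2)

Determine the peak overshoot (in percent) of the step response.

Comparing s^2 + 2s + 2 to s^2 + 2ζωₙs + ωₙ²: ωₙ = √2 ≈ 1.414 rad/s and ζ = 2/(2·√2) ≈ 0.7071.
%OS = 100·exp(−πζ/√(1−ζ²)) = 100·exp(−π·0.7071/√(1−0.7071²)) ≈ 4.32%.

%OS ≈ 4.32%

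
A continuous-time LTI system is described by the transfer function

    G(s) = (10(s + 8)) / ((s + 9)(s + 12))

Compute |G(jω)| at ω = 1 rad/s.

|G(j1)| ≈ 0.7394

Substitute s = j1: numerator = 80 + j10, denominator = 107 + j21.
|G(j1)| = |80 + j10| / |107 + j21| = 80.623 / 109.04 ≈ 0.7394.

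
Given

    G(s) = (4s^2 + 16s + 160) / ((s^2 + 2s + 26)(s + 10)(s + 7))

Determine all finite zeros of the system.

Set the numerator to zero: 4s^2 + 16s + 160 = 0, i.e. 4·(s^2 + 4s + 40) = 0.
Factoring: (s^2 + 4s + 40) = 0.

s = -2 + 6j, -2 - 6j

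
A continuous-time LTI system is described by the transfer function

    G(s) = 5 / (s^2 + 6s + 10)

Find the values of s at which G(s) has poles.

The poles are the roots of the denominator s^2 + 6s + 10 = 0.
Using the quadratic formula: s = (-6 ± √(-4))/2 = -3 ± 1j.

s = -3 ± j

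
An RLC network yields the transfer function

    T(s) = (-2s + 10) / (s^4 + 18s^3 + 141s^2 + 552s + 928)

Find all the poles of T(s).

s = -5 ± 2j, -4 ± 4j

The poles are the roots of the denominator s^4 + 18s^3 + 141s^2 + 552s + 928 = 0.
No real roots exist; factor into two real quadratics: (s^2 + 10s + 29)(s^2 + 8s + 32) = 0.
Each quadratic gives a conjugate pair via the quadratic formula.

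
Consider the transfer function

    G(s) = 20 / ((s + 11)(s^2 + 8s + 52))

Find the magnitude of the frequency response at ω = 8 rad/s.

|G(j8)| ≈ 0.02258

Substitute s = j8: numerator = 20, denominator = -644 + j608.
|G(j8)| = |20| / |-644 + j608| = 20 / 885.66 ≈ 0.02258.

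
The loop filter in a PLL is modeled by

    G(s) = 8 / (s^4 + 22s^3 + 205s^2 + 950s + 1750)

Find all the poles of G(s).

s = -5, -5 + 5j, -5 - 5j, -7

The poles are the roots of the denominator s^4 + 22s^3 + 205s^2 + 950s + 1750 = 0.
Trying s = -5: the polynomial evaluates to 0, so (s + 5) is a factor.
Dividing out leaves s^3 + 17s^2 + 120s + 350 = 0.
This factors further as (s^2 + 10s + 50)(s + 7) = 0.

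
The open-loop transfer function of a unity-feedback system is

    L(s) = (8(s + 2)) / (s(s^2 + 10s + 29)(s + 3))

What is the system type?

The denominator has 1 factor of s at the origin (free integrator), so this is a Type 1 system.

Type 1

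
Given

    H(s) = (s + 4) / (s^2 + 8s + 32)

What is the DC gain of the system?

Set s = 0: H(0) = (4) / (32) = 1/8.

H(0) = 1/8 ≈ 0.1250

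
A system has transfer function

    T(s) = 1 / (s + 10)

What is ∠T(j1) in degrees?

At s = j1: numerator = 1, denominator = 10 + j1.
∠T = ∠num − ∠den = 0° − (5.7106°) = -5.711°.

∠T(j1) ≈ -5.711°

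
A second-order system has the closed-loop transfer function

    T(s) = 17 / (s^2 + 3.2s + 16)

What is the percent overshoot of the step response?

%OS ≈ 25.4%

Comparing s^2 + 3.2s + 16 to s^2 + 2ζωₙs + ωₙ²: ωₙ = 4 rad/s and ζ = 3.2/(2·4) = 0.4.
%OS = 100·exp(−πζ/√(1−ζ²)) = 100·exp(−π·0.4/√(1−0.4²)) ≈ 25.4%.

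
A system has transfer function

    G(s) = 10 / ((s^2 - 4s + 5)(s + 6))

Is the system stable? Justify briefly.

unstable

The poles can be read from the denominator factors: s = 2 ± j, -6.
Since the pole(s) at s = 2 ± j lie in the right half-plane, the system is unstable.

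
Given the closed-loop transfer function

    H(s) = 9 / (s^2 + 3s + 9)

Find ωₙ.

Compare the denominator to the standard form s^2 + 2ζωₙs + ωₙ².
ωₙ² = 9, so ωₙ = 3 rad/s.

ωₙ = 3 rad/s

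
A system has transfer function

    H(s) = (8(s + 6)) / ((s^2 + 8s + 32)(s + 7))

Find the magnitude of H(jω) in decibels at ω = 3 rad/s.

Substitute s = j3: numerator = 48 + j24, denominator = 89 + j237.
|H(j3)| = |48 + j24| / |89 + j237| = 53.666 / 253.16 ≈ 0.2120.
In decibels: 20·log₁₀(0.2120) ≈ -13.5 dB.

|H(j3)|_dB ≈ -13.5 dB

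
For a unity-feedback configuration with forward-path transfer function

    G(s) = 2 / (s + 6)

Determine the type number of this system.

Type 0

The denominator has no factor of s at the origin — no free integrator — so this is a Type 0 system.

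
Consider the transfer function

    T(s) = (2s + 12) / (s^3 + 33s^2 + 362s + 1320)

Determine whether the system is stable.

The denominator s^3 + 33s^2 + 362s + 1320 factors as (s + 11)(s + 10)(s + 12), giving poles at s = -11, -10, -12.
Since all poles lie strictly in the left half-plane, the system is stable.

stable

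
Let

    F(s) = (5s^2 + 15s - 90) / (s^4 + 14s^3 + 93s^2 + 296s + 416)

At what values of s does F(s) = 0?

s = 3, -6

Set the numerator to zero: 5s^2 + 15s - 90 = 0, i.e. 5·(s^2 + 3s - 18) = 0.
Factoring: (s - 3)(s + 6) = 0.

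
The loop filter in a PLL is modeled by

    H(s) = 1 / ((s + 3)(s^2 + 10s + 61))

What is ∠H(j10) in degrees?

∠H(j10) ≈ 175.4°

At s = j10: numerator = 1, denominator = -1117 - j90.
∠H = ∠num − ∠den = 0° − (-175.39°) = 175.4°.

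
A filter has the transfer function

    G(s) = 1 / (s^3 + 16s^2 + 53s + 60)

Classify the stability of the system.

stable

The denominator s^3 + 16s^2 + 53s + 60 factors as (s^2 + 4s + 5)(s + 12), giving poles at s = -2 + j, -2 - j, -12.
Since all poles lie strictly in the left half-plane, the system is stable.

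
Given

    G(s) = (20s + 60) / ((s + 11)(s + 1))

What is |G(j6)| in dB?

Substitute s = j6: numerator = 60 + j120, denominator = -25 + j72.
|G(j6)| = |60 + j120| / |-25 + j72| = 134.16 / 76.217 ≈ 1.760.
In decibels: 20·log₁₀(1.760) ≈ 4.91 dB.

|G(j6)|_dB ≈ 4.91 dB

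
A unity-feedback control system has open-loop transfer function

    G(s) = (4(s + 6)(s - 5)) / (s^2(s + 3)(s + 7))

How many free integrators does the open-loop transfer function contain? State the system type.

The denominator has 2 factors of s at the origin (free integrators), so this is a Type 2 system.

Type 2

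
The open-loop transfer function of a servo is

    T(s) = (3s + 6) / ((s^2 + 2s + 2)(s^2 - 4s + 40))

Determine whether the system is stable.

unstable

The poles can be read from the denominator factors: s = -1 ± j, 2 ± 6j.
Since the pole(s) at s = 2 + 6j, 2 - 6j lie in the right half-plane, the system is unstable.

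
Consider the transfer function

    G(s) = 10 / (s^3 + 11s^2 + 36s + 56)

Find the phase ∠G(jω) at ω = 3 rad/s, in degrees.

At s = j3: numerator = 10, denominator = -43 + j81.
∠G = ∠num − ∠den = 0° − (117.96°) = -118.0°.

∠G(j3) ≈ -118.0°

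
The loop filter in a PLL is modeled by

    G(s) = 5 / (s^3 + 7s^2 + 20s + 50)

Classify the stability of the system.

The denominator s^3 + 7s^2 + 20s + 50 factors as (s^2 + 2s + 10)(s + 5), giving poles at s = -1 + 3j, -1 - 3j, -5.
Since all poles lie strictly in the left half-plane, the system is stable.

stable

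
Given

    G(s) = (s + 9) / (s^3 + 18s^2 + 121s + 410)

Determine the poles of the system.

The poles are the roots of the denominator s^3 + 18s^2 + 121s + 410 = 0.
Trying s = -10: the polynomial evaluates to 0, so (s + 10) is a factor.
Dividing out leaves s^2 + 8s + 41 = 0.
The quadratic formula then gives s = -4 ± 5j.

s = -4 ± 5j, -10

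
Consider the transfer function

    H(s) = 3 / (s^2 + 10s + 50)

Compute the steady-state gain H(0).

H(0) = 3/50 ≈ 0.06000

At s = 0 each factor (s + a) contributes a and each (s^2 + bs + c) contributes c.
H(0) = 3·1 / ((50)) = 3/50 = 3/50.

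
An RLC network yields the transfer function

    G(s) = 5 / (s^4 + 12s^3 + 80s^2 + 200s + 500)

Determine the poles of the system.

The poles are the roots of the denominator s^4 + 12s^3 + 80s^2 + 200s + 500 = 0.
No real roots exist; factor into two real quadratics: (s^2 + 10s + 50)(s^2 + 2s + 10) = 0.
Each quadratic gives a conjugate pair via the quadratic formula.

s = -5 ± 5j, -1 ± 3j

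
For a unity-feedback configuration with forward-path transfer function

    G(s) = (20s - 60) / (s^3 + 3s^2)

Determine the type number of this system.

Factor s from the denominator: s^3 + 3s^2 = s^2·(s + 3).
There are 2 poles at the origin, so the system is Type 2.

Type 2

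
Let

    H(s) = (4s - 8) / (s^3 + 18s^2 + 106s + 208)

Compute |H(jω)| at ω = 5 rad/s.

|H(j5)| ≈ 0.04566

Substitute s = j5: numerator = -8 + j20, denominator = -242 + j405.
|H(j5)| = |-8 + j20| / |-242 + j405| = 21.541 / 471.79 ≈ 0.04566.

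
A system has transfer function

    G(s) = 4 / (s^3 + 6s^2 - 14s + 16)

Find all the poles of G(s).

The poles are the roots of the denominator s^3 + 6s^2 - 14s + 16 = 0.
Trying s = -8: the polynomial evaluates to 0, so (s + 8) is a factor.
Dividing out leaves s^2 - 2s + 2 = 0.
The quadratic formula then gives s = 1 ± 1j.

s = 1 + j, 1 - j, -8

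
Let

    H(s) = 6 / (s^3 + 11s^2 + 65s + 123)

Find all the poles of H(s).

s = -4 + 5j, -4 - 5j, -3

The poles are the roots of the denominator s^3 + 11s^2 + 65s + 123 = 0.
Trying s = -3: the polynomial evaluates to 0, so (s + 3) is a factor.
Dividing out leaves s^2 + 8s + 41 = 0.
The quadratic formula then gives s = -4 ± 5j.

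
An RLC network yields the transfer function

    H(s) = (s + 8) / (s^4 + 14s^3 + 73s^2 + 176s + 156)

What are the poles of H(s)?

s = -3 ± 2j, -6, -2

The poles are the roots of the denominator s^4 + 14s^3 + 73s^2 + 176s + 156 = 0.
Trying s = -6: the polynomial evaluates to 0, so (s + 6) is a factor.
Dividing out leaves s^3 + 8s^2 + 25s + 26 = 0.
This factors further as (s^2 + 6s + 13)(s + 2) = 0.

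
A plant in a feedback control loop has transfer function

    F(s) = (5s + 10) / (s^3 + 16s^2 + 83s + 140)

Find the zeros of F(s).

s = -2

Set the numerator to zero: 5s + 10 = 0, i.e. 5·(s + 2) = 0.
So s = -2.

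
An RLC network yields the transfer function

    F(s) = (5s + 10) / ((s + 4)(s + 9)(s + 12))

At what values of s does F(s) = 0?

Set the numerator to zero: 5s + 10 = 0, i.e. 5·(s + 2) = 0.
So s = -2.

s = -2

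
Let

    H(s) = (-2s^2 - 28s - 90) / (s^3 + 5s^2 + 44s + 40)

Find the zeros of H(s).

Set the numerator to zero: -2s^2 - 28s - 90 = 0, i.e. -2·(s^2 + 14s + 45) = 0.
Factoring: (s + 5)(s + 9) = 0.

s = -5, -9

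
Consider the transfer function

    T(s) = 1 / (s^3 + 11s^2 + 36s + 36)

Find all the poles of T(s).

s = -3, -2, -6

The poles are the roots of the denominator s^3 + 11s^2 + 36s + 36 = 0.
Trying s = -3: the polynomial evaluates to 0, so (s + 3) is a factor.
Dividing out leaves s^2 + 8s + 12 = 0.
Factoring the quadratic: (s + 2)(s + 6) = 0.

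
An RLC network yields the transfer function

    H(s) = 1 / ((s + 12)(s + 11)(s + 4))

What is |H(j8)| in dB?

|H(j8)|_dB ≈ -64.9 dB

Substitute s = j8: numerator = 1, denominator = -1200 + j1280.
|H(j8)| = |1| / |-1200 + j1280| = 1 / 1754.5 ≈ 0.0005700.
In decibels: 20·log₁₀(0.0005700) ≈ -64.9 dB.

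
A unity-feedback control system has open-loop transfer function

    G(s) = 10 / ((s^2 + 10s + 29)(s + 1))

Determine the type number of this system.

The denominator has no factor of s at the origin — no free integrator — so this is a Type 0 system.

Type 0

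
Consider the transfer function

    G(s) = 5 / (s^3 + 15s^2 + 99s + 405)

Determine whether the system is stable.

stable

The denominator s^3 + 15s^2 + 99s + 405 factors as (s^2 + 6s + 45)(s + 9), giving poles at s = -3 ± 6j, -9.
Since all poles lie strictly in the left half-plane, the system is stable.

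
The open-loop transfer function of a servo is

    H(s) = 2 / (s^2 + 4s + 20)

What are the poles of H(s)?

s = -2 + 4j, -2 - 4j

The poles are the roots of the denominator s^2 + 4s + 20 = 0.
Using the quadratic formula: s = (-4 ± √(-64))/2 = -2 ± 4j.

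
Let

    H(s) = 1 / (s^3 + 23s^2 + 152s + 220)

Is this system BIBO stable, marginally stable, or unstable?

stable

The denominator s^3 + 23s^2 + 152s + 220 factors as (s + 10)(s + 2)(s + 11), giving poles at s = -10, -2, -11.
Since all poles lie strictly in the left half-plane, the system is stable.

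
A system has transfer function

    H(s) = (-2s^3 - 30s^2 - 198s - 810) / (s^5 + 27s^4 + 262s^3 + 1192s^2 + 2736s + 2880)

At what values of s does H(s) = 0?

s = -3 ± 6j, -9

Set the numerator to zero: -2s^3 - 30s^2 - 198s - 810 = 0, i.e. -2·(s^3 + 15s^2 + 99s + 405) = 0.
Factoring: (s^2 + 6s + 45)(s + 9) = 0.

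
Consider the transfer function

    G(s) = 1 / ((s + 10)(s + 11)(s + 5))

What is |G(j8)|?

|G(j8)| ≈ 0.0006086

Substitute s = j8: numerator = 1, denominator = -1114 + j1208.
|G(j8)| = |1| / |-1114 + j1208| = 1 / 1643.2 ≈ 0.0006086.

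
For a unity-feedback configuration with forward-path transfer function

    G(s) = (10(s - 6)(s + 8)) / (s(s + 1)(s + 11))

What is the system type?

Type 1

The denominator has 1 factor of s at the origin (free integrator), so this is a Type 1 system.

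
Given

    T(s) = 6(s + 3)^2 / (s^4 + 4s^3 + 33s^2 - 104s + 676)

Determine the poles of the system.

s = -4 ± 6j, 2 ± 3j

The poles are the roots of the denominator s^4 + 4s^3 + 33s^2 - 104s + 676 = 0.
No real roots exist; factor into two real quadratics: (s^2 + 8s + 52)(s^2 - 4s + 13) = 0.
Each quadratic gives a conjugate pair via the quadratic formula.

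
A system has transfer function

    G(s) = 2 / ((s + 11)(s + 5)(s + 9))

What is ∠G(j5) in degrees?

∠G(j5) ≈ -98.50°

At s = j5: numerator = 2, denominator = -130 + j870.
∠G = ∠num − ∠den = 0° − (98.499°) = -98.50°.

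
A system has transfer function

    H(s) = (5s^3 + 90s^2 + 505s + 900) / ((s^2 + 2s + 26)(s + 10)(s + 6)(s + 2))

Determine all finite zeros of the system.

s = -5, -9, -4

Set the numerator to zero: 5s^3 + 90s^2 + 505s + 900 = 0, i.e. 5·(s^3 + 18s^2 + 101s + 180) = 0.
Factoring: (s + 5)(s + 9)(s + 4) = 0.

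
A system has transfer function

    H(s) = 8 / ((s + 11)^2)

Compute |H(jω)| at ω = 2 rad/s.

|H(j2)| = 0.06400

Substitute s = j2: numerator = 8, denominator = 117 + j44.
|H(j2)| = |8| / |117 + j44| = 8 / 125 = 0.06400.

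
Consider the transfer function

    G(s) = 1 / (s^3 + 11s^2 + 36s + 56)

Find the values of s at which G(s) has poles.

The poles are the roots of the denominator s^3 + 11s^2 + 36s + 56 = 0.
Trying s = -7: the polynomial evaluates to 0, so (s + 7) is a factor.
Dividing out leaves s^2 + 4s + 8 = 0.
The quadratic formula then gives s = -2 ± 2j.

s = -2 + 2j, -2 - 2j, -7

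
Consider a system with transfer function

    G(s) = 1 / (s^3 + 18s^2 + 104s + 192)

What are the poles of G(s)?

s = -4, -6, -8

The poles are the roots of the denominator s^3 + 18s^2 + 104s + 192 = 0.
Trying s = -4: the polynomial evaluates to 0, so (s + 4) is a factor.
Dividing out leaves s^2 + 14s + 48 = 0.
Factoring the quadratic: (s + 6)(s + 8) = 0.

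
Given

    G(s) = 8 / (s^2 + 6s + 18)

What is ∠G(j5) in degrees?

∠G(j5) ≈ -103.1°

At s = j5: numerator = 8, denominator = -7 + j30.
∠G = ∠num − ∠den = 0° − (103.13°) = -103.1°.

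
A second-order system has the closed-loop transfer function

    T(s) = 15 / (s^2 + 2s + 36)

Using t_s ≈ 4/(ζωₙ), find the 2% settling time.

t_s ≈ 4 s

Comparing s^2 + 2s + 36 to s^2 + 2ζωₙs + ωₙ²: ωₙ = 6 rad/s and ζ = 2/(2·6) ≈ 0.1667.
ζωₙ = 2/2 = 1, so t_s ≈ 4/(ζωₙ) = 4/1 = 4 s.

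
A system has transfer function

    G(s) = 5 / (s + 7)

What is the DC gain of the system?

G(0) = 5/7 ≈ 0.7143

Set s = 0: G(0) = (5) / (7) = 5/7.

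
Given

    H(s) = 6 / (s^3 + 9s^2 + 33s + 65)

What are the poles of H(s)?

The poles are the roots of the denominator s^3 + 9s^2 + 33s + 65 = 0.
Trying s = -5: the polynomial evaluates to 0, so (s + 5) is a factor.
Dividing out leaves s^2 + 4s + 13 = 0.
The quadratic formula then gives s = -2 ± 3j.

s = -2 + 3j, -2 - 3j, -5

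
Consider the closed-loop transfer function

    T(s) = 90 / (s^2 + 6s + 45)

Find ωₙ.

Compare the denominator to the standard form s^2 + 2ζωₙs + ωₙ².
ωₙ² = 45, so ωₙ = √45 ≈ 6.708 rad/s.

ωₙ ≈ 6.708 rad/s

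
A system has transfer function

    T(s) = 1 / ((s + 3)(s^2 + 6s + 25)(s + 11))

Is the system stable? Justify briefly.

stable

The poles can be read from the denominator factors: s = -3, -3 + 4j, -3 - 4j, -11.
Since all poles lie strictly in the left half-plane, the system is stable.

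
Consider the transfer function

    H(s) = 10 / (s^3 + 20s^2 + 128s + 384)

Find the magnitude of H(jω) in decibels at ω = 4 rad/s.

Substitute s = j4: numerator = 10, denominator = 64 + j448.
|H(j4)| = |10| / |64 + j448| = 10 / 452.55 ≈ 0.02210.
In decibels: 20·log₁₀(0.02210) ≈ -33.1 dB.

|H(j4)|_dB ≈ -33.1 dB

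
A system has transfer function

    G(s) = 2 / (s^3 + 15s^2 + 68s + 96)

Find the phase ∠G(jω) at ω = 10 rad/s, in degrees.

At s = j10: numerator = 2, denominator = -1404 - j320.
∠G = ∠num − ∠den = 0° − (-167.16°) = 167.2°.

∠G(j10) ≈ 167.2°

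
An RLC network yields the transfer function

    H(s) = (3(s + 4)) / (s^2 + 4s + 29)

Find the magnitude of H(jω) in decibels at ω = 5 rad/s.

|H(j5)|_dB ≈ -0.521 dB

Substitute s = j5: numerator = 12 + j15, denominator = 4 + j20.
|H(j5)| = |12 + j15| / |4 + j20| = 19.209 / 20.396 ≈ 0.9418.
In decibels: 20·log₁₀(0.9418) ≈ -0.521 dB.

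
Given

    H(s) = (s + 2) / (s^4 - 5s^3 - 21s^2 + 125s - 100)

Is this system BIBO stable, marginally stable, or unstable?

unstable

The denominator s^4 - 5s^3 - 21s^2 + 125s - 100 factors as (s - 5)(s - 4)(s - 1)(s + 5), giving poles at s = 5, 4, 1, -5.
Since the pole(s) at s = 5, 4, 1 lie in the right half-plane, the system is unstable.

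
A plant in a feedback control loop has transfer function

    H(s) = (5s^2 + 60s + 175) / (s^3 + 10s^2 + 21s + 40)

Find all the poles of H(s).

The poles are the roots of the denominator s^3 + 10s^2 + 21s + 40 = 0.
Trying s = -8: the polynomial evaluates to 0, so (s + 8) is a factor.
Dividing out leaves s^2 + 2s + 5 = 0.
The quadratic formula then gives s = -1 ± 2j.

s = -8, -1 + 2j, -1 - 2j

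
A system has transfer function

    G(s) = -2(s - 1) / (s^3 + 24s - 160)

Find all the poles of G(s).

s = -2 ± 6j, 4

The poles are the roots of the denominator s^3 + 24s - 160 = 0.
Trying s = 4: the polynomial evaluates to 0, so (s - 4) is a factor.
Dividing out leaves s^2 + 4s + 40 = 0.
The quadratic formula then gives s = -2 ± 6j.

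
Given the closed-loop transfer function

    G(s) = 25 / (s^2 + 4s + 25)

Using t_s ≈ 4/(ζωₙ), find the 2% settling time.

t_s ≈ 2 s

Comparing s^2 + 4s + 25 to s^2 + 2ζωₙs + ωₙ²: ωₙ = 5 rad/s and ζ = 4/(2·5) = 0.4.
ζωₙ = 4/2 = 2, so t_s ≈ 4/(ζωₙ) = 4/2 = 2 s.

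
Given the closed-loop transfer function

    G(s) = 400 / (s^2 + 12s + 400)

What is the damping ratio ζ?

ζ = 0.3

Compare the denominator to the standard form s^2 + 2ζωₙs + ωₙ².
ωₙ² = 400, so ωₙ = 20 rad/s.
2ζωₙ = 12, so ζ = 12/(2·20) = 0.3.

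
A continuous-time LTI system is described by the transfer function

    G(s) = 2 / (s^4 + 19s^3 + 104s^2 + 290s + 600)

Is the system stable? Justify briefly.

stable

The denominator s^4 + 19s^3 + 104s^2 + 290s + 600 factors as (s + 5)(s^2 + 2s + 10)(s + 12), giving poles at s = -5, -1 + 3j, -1 - 3j, -12.
Since all poles lie strictly in the left half-plane, the system is stable.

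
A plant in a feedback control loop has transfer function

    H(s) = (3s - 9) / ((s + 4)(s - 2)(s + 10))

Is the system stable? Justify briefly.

unstable

The poles can be read from the denominator factors: s = -4, 2, -10.
Since the pole(s) at s = 2 lie in the right half-plane, the system is unstable.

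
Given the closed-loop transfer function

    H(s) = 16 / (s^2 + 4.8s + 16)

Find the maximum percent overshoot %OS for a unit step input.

%OS ≈ 9.48%

Comparing s^2 + 4.8s + 16 to s^2 + 2ζωₙs + ωₙ²: ωₙ = 4 rad/s and ζ = 4.8/(2·4) = 0.6.
%OS = 100·exp(−πζ/√(1−ζ²)) = 100·exp(−π·0.6/√(1−0.6²)) ≈ 9.48%.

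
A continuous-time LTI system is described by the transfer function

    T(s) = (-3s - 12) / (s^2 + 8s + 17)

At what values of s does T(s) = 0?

Set the numerator to zero: -3s - 12 = 0, i.e. -3·(s + 4) = 0.
So s = -4.

s = -4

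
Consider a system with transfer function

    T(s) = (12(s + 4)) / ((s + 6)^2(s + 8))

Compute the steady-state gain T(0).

T(0) = 1/6 ≈ 0.1667

At s = 0 each factor (s + a) contributes a and each (s^2 + bs + c) contributes c.
T(0) = 12·(4) / ((6) · (6) · (8)) = 48/288 = 1/6.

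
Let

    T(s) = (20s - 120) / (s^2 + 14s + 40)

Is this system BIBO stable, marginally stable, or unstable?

The denominator s^2 + 14s + 40 factors as (s + 10)(s + 4), giving poles at s = -10, -4.
Since all poles lie strictly in the left half-plane, the system is stable.

stable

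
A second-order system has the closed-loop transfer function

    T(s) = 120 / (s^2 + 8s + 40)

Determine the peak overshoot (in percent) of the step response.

%OS ≈ 7.69%

Comparing s^2 + 8s + 40 to s^2 + 2ζωₙs + ωₙ²: ωₙ = √40 ≈ 6.325 rad/s and ζ = 8/(2·√40) ≈ 0.6325.
%OS = 100·exp(−πζ/√(1−ζ²)) = 100·exp(−π·0.6325/√(1−0.6325²)) ≈ 7.69%.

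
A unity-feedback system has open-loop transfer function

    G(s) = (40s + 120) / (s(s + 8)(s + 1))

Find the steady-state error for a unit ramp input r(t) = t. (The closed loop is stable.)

G(s) has one pole at the origin.
This is a Type 1 system. Kv = lim_{s→0} s·G(s) = 120/8 = 15.
e_ss = 1/Kv = 1/(15) = 1/15 ≈ 0.06667.

e_ss = 0.06667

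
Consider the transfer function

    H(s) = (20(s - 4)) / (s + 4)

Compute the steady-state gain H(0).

H(0) = -20

At s = 0 each factor (s + a) contributes a and each (s^2 + bs + c) contributes c.
H(0) = 20·(-4) / ((4)) = -80/4 = -20.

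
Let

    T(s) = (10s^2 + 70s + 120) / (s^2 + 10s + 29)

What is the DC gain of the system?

Set s = 0: T(0) = (120) / (29) = 120/29.

T(0) = 120/29 ≈ 4.138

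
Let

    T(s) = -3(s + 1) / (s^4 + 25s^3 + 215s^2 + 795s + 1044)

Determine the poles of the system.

The poles are the roots of the denominator s^4 + 25s^3 + 215s^2 + 795s + 1044 = 0.
Trying s = -12: the polynomial evaluates to 0, so (s + 12) is a factor.
Dividing out leaves s^3 + 13s^2 + 59s + 87 = 0.
This factors further as (s^2 + 10s + 29)(s + 3) = 0.

s = -5 + 2j, -5 - 2j, -12, -3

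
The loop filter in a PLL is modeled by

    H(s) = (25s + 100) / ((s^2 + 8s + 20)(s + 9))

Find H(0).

H(0) = 5/9 ≈ 0.5556

Set s = 0: H(0) = (100) / (180) = 5/9.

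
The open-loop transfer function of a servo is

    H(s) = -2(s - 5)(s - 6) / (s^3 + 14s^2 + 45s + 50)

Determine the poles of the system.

s = -2 + j, -2 - j, -10

The poles are the roots of the denominator s^3 + 14s^2 + 45s + 50 = 0.
Trying s = -10: the polynomial evaluates to 0, so (s + 10) is a factor.
Dividing out leaves s^2 + 4s + 5 = 0.
The quadratic formula then gives s = -2 ± 1j.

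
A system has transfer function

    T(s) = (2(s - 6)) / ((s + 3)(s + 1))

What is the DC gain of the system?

At s = 0 each factor (s + a) contributes a and each (s^2 + bs + c) contributes c.
T(0) = 2·(-6) / ((3) · (1)) = -12/3 = -4.

T(0) = -4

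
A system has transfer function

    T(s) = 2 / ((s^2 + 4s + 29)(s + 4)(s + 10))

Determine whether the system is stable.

The poles can be read from the denominator factors: s = -2 ± 5j, -4, -10.
Since all poles lie strictly in the left half-plane, the system is stable.

stable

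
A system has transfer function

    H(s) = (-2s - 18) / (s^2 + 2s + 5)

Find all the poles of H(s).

s = -1 ± 2j

The poles are the roots of the denominator s^2 + 2s + 5 = 0.
Using the quadratic formula: s = (-2 ± √(-16))/2 = -1 ± 2j.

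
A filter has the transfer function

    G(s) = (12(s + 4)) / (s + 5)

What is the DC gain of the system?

At s = 0 each factor (s + a) contributes a and each (s^2 + bs + c) contributes c.
G(0) = 12·(4) / ((5)) = 48/5 = 48/5.

G(0) = 48/5 ≈ 9.600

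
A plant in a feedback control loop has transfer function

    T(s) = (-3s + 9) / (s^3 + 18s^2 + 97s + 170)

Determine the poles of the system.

s = -4 ± j, -10

The poles are the roots of the denominator s^3 + 18s^2 + 97s + 170 = 0.
Trying s = -10: the polynomial evaluates to 0, so (s + 10) is a factor.
Dividing out leaves s^2 + 8s + 17 = 0.
The quadratic formula then gives s = -4 ± 1j.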